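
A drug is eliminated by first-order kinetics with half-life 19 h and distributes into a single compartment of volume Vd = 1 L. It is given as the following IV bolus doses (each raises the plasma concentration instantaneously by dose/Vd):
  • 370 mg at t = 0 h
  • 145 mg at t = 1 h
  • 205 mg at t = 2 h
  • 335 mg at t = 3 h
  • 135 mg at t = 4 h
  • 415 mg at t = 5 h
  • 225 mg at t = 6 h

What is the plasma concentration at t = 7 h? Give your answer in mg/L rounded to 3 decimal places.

1587.184 mg/L

k = ln 2 / 19 = 0.03648 per h
Dose 1 (370 mg at t=0 h): 370·exp(−0.03648·7) = 286.613 mg/L
Dose 2 (145 mg at t=1 h): 145·exp(−0.03648·6) = 116.495 mg/L
Dose 3 (205 mg at t=2 h): 205·exp(−0.03648·5) = 170.819 mg/L
Dose 4 (335 mg at t=3 h): 335·exp(−0.03648·4) = 289.514 mg/L
Dose 5 (135 mg at t=4 h): 135·exp(−0.03648·3) = 121.005 mg/L
Dose 6 (415 mg at t=5 h): 415·exp(−0.03648·2) = 385.799 mg/L
Dose 7 (225 mg at t=6 h): 225·exp(−0.03648·1) = 216.940 mg/L
C(7) = 286.613 + 116.495 + 170.819 + 289.514 + 121.005 + 385.799 + 216.940 = 1587.184 mg/L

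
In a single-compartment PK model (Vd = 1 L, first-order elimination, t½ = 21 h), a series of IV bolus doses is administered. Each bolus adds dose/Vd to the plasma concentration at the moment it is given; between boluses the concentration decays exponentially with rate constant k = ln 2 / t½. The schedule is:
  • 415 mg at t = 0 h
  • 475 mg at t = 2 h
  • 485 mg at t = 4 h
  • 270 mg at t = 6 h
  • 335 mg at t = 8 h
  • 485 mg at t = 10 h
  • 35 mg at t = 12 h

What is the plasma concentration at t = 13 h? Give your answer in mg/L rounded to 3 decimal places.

k = ln 2 / 21 = 0.03301 per h
Dose 1 (415 mg at t=0 h): 415·exp(−0.03301·13) = 270.207 mg/L
Dose 2 (475 mg at t=2 h): 475·exp(−0.03301·11) = 330.378 mg/L
Dose 3 (485 mg at t=4 h): 485·exp(−0.03301·9) = 360.354 mg/L
Dose 4 (270 mg at t=6 h): 270·exp(−0.03301·7) = 214.299 mg/L
Dose 5 (335 mg at t=8 h): 335·exp(−0.03301·5) = 284.034 mg/L
Dose 6 (485 mg at t=10 h): 485·exp(−0.03301·3) = 439.276 mg/L
Dose 7 (35 mg at t=12 h): 35·exp(−0.03301·1) = 33.864 mg/L
C(13) = 270.207 + 330.378 + 360.354 + 214.299 + 284.034 + 439.276 + 33.864 = 1932.412 mg/L

1932.412 mg/L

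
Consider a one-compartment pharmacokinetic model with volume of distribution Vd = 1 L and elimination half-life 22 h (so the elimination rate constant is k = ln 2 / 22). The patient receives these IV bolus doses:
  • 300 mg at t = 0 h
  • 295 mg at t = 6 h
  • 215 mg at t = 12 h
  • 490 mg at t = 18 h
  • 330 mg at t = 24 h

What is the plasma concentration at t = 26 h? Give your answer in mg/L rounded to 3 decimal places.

1118.325 mg/L

k = ln 2 / 22 = 0.03151 per h
Dose 1 (300 mg at t=0 h): 300·exp(−0.03151·26) = 132.239 mg/L
Dose 2 (295 mg at t=6 h): 295·exp(−0.03151·20) = 157.094 mg/L
Dose 3 (215 mg at t=12 h): 215·exp(−0.03151·14) = 138.316 mg/L
Dose 4 (490 mg at t=18 h): 490·exp(−0.03151·8) = 380.830 mg/L
Dose 5 (330 mg at t=24 h): 330·exp(−0.03151·2) = 309.847 mg/L
C(26) = 132.239 + 157.094 + 138.316 + 380.830 + 309.847 = 1118.325 mg/L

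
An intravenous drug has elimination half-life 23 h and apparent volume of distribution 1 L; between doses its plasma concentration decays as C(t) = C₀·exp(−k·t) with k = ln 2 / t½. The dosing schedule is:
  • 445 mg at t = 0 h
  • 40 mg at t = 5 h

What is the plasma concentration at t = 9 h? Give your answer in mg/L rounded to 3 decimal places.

k = ln 2 / 23 = 0.03014 per h
Dose 1 (445 mg at t=0 h): 445·exp(−0.03014·9) = 339.286 mg/L
Dose 2 (40 mg at t=5 h): 40·exp(−0.03014·4) = 35.457 mg/L
C(9) = 339.286 + 35.457 = 374.743 mg/L

374.743 mg/L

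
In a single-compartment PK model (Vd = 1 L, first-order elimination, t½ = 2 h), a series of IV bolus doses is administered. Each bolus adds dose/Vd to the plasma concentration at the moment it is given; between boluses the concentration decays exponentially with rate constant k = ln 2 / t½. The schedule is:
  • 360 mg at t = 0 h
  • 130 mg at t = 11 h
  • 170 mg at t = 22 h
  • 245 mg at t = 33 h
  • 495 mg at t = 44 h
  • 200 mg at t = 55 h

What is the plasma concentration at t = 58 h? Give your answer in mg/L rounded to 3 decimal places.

74.621 mg/L

k = ln 2 / 2 = 0.34657 per h
Dose 1 (360 mg at t=0 h): 360·exp(−0.34657·58) = 0.000 mg/L
Dose 2 (130 mg at t=11 h): 130·exp(−0.34657·47) = 0.000 mg/L
Dose 3 (170 mg at t=22 h): 170·exp(−0.34657·36) = 0.001 mg/L
Dose 4 (245 mg at t=33 h): 245·exp(−0.34657·25) = 0.042 mg/L
Dose 5 (495 mg at t=44 h): 495·exp(−0.34657·14) = 3.867 mg/L
Dose 6 (200 mg at t=55 h): 200·exp(−0.34657·3) = 70.711 mg/L
C(58) = 0.000 + 0.000 + 0.001 + 0.042 + 3.867 + 70.711 = 74.621 mg/L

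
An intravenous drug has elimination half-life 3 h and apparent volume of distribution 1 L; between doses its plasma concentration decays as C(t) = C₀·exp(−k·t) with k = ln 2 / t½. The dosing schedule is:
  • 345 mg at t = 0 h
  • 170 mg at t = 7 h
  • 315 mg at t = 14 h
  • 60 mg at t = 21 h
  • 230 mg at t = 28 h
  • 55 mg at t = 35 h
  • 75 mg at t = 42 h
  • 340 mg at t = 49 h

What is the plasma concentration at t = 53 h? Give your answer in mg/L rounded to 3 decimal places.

142.489 mg/L

k = ln 2 / 3 = 0.23105 per h
Dose 1 (345 mg at t=0 h): 345·exp(−0.23105·53) = 0.002 mg/L
Dose 2 (170 mg at t=7 h): 170·exp(−0.23105·46) = 0.004 mg/L
Dose 3 (315 mg at t=14 h): 315·exp(−0.23105·39) = 0.038 mg/L
Dose 4 (60 mg at t=21 h): 60·exp(−0.23105·32) = 0.037 mg/L
Dose 5 (230 mg at t=28 h): 230·exp(−0.23105·25) = 0.713 mg/L
Dose 6 (55 mg at t=35 h): 55·exp(−0.23105·18) = 0.859 mg/L
Dose 7 (75 mg at t=42 h): 75·exp(−0.23105·11) = 5.906 mg/L
Dose 8 (340 mg at t=49 h): 340·exp(−0.23105·4) = 134.929 mg/L
C(53) = 0.002 + 0.004 + 0.038 + 0.037 + 0.713 + 0.859 + 5.906 + 134.929 = 142.489 mg/L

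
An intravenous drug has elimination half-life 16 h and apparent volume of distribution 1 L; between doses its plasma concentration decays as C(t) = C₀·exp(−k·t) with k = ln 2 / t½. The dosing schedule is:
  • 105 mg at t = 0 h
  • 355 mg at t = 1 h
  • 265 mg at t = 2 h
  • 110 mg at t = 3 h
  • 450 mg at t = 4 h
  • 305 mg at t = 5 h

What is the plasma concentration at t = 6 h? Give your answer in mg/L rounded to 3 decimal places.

1390.980 mg/L

k = ln 2 / 16 = 0.04332 per h
Dose 1 (105 mg at t=0 h): 105·exp(−0.04332·6) = 80.966 mg/L
Dose 2 (355 mg at t=1 h): 355·exp(−0.04332·5) = 285.862 mg/L
Dose 3 (265 mg at t=2 h): 265·exp(−0.04332·4) = 222.838 mg/L
Dose 4 (110 mg at t=3 h): 110·exp(−0.04332·3) = 96.594 mg/L
Dose 5 (450 mg at t=4 h): 450·exp(−0.04332·2) = 412.652 mg/L
Dose 6 (305 mg at t=5 h): 305·exp(−0.04332·1) = 292.069 mg/L
C(6) = 80.966 + 285.862 + 222.838 + 96.594 + 412.652 + 292.069 = 1390.980 mg/L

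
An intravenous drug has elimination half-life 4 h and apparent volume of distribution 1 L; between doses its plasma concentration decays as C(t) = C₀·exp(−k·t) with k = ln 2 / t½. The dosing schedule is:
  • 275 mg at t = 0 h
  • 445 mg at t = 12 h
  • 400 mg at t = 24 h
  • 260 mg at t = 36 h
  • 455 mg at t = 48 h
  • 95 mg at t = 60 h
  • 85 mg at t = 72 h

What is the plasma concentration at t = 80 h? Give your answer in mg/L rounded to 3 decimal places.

26.151 mg/L

k = ln 2 / 4 = 0.17329 per h
Dose 1 (275 mg at t=0 h): 275·exp(−0.17329·80) = 0.000 mg/L
Dose 2 (445 mg at t=12 h): 445·exp(−0.17329·68) = 0.003 mg/L
Dose 3 (400 mg at t=24 h): 400·exp(−0.17329·56) = 0.024 mg/L
Dose 4 (260 mg at t=36 h): 260·exp(−0.17329·44) = 0.127 mg/L
Dose 5 (455 mg at t=48 h): 455·exp(−0.17329·32) = 1.777 mg/L
Dose 6 (95 mg at t=60 h): 95·exp(−0.17329·20) = 2.969 mg/L
Dose 7 (85 mg at t=72 h): 85·exp(−0.17329·8) = 21.250 mg/L
C(80) = 0.000 + 0.003 + 0.024 + 0.127 + 1.777 + 2.969 + 21.250 = 26.151 mg/L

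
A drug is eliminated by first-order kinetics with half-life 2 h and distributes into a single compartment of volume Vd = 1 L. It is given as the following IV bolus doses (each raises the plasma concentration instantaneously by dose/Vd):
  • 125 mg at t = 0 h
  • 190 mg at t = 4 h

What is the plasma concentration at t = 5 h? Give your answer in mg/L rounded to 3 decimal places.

156.447 mg/L

k = ln 2 / 2 = 0.34657 per h
Dose 1 (125 mg at t=0 h): 125·exp(−0.34657·5) = 22.097 mg/L
Dose 2 (190 mg at t=4 h): 190·exp(−0.34657·1) = 134.350 mg/L
C(5) = 22.097 + 134.350 = 156.447 mg/L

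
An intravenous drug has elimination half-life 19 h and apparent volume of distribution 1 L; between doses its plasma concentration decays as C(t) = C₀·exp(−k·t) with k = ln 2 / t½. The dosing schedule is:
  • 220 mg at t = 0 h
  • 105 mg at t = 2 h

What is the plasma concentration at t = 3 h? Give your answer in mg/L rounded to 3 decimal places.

k = ln 2 / 19 = 0.03648 per h
Dose 1 (220 mg at t=0 h): 220·exp(−0.03648·3) = 197.193 mg/L
Dose 2 (105 mg at t=2 h): 105·exp(−0.03648·1) = 101.238 mg/L
C(3) = 197.193 + 101.238 = 298.432 mg/L

298.432 mg/L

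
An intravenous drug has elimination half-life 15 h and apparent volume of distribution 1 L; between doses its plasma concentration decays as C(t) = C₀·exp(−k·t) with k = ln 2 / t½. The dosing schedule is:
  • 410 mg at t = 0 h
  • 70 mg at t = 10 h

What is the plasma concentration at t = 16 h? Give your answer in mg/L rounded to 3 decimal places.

248.793 mg/L

k = ln 2 / 15 = 0.04621 per h
Dose 1 (410 mg at t=0 h): 410·exp(−0.04621·16) = 195.743 mg/L
Dose 2 (70 mg at t=10 h): 70·exp(−0.04621·6) = 53.050 mg/L
C(16) = 195.743 + 53.050 = 248.793 mg/L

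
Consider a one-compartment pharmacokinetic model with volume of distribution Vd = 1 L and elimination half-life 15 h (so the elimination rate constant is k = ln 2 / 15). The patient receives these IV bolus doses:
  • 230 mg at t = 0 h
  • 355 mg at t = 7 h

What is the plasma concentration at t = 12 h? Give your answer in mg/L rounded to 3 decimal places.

413.864 mg/L

k = ln 2 / 15 = 0.04621 per h
Dose 1 (230 mg at t=0 h): 230·exp(−0.04621·12) = 132.100 mg/L
Dose 2 (355 mg at t=7 h): 355·exp(−0.04621·5) = 281.764 mg/L
C(12) = 132.100 + 281.764 = 413.864 mg/L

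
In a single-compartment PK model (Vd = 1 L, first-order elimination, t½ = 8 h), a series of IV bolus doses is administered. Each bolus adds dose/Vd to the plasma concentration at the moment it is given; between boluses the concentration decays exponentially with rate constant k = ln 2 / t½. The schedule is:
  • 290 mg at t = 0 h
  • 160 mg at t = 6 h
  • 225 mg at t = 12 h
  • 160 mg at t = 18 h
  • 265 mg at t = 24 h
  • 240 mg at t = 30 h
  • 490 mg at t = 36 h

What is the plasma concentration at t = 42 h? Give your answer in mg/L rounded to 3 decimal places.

483.333 mg/L

k = ln 2 / 8 = 0.08664 per h
Dose 1 (290 mg at t=0 h): 290·exp(−0.08664·42) = 7.621 mg/L
Dose 2 (160 mg at t=6 h): 160·exp(−0.08664·36) = 7.071 mg/L
Dose 3 (225 mg at t=12 h): 225·exp(−0.08664·30) = 16.723 mg/L
Dose 4 (160 mg at t=18 h): 160·exp(−0.08664·24) = 20.000 mg/L
Dose 5 (265 mg at t=24 h): 265·exp(−0.08664·18) = 55.709 mg/L
Dose 6 (240 mg at t=30 h): 240·exp(−0.08664·12) = 84.853 mg/L
Dose 7 (490 mg at t=36 h): 490·exp(−0.08664·6) = 291.356 mg/L
C(42) = 7.621 + 7.071 + 16.723 + 20.000 + 55.709 + 84.853 + 291.356 = 483.333 mg/L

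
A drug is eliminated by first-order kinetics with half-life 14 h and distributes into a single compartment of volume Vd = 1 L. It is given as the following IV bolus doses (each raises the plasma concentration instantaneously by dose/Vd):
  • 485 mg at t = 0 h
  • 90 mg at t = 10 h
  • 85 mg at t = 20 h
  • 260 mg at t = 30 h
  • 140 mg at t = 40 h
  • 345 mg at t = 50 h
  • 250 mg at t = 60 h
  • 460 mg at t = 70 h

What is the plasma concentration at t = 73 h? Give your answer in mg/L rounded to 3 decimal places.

719.788 mg/L

k = ln 2 / 14 = 0.04951 per h
Dose 1 (485 mg at t=0 h): 485·exp(−0.04951·73) = 13.064 mg/L
Dose 2 (90 mg at t=10 h): 90·exp(−0.04951·63) = 3.977 mg/L
Dose 3 (85 mg at t=20 h): 85·exp(−0.04951·53) = 6.163 mg/L
Dose 4 (260 mg at t=30 h): 260·exp(−0.04951·43) = 30.930 mg/L
Dose 5 (140 mg at t=40 h): 140·exp(−0.04951·33) = 27.325 mg/L
Dose 6 (345 mg at t=50 h): 345·exp(−0.04951·23) = 110.476 mg/L
Dose 7 (250 mg at t=60 h): 250·exp(−0.04951·13) = 131.345 mg/L
Dose 8 (460 mg at t=70 h): 460·exp(−0.04951·3) = 396.507 mg/L
C(73) = 13.064 + 3.977 + 6.163 + 30.930 + 27.325 + 110.476 + 131.345 + 396.507 = 719.788 mg/L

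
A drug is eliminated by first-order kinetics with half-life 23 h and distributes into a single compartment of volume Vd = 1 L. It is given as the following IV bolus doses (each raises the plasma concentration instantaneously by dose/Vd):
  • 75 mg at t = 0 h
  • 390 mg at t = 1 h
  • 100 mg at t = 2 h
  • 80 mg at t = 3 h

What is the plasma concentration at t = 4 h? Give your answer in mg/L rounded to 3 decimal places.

k = ln 2 / 23 = 0.03014 per h
Dose 1 (75 mg at t=0 h): 75·exp(−0.03014·4) = 66.483 mg/L
Dose 2 (390 mg at t=1 h): 390·exp(−0.03014·3) = 356.287 mg/L
Dose 3 (100 mg at t=2 h): 100·exp(−0.03014·2) = 94.151 mg/L
Dose 4 (80 mg at t=3 h): 80·exp(−0.03014·1) = 77.625 mg/L
C(4) = 66.483 + 356.287 + 94.151 + 77.625 = 594.545 mg/L

594.545 mg/L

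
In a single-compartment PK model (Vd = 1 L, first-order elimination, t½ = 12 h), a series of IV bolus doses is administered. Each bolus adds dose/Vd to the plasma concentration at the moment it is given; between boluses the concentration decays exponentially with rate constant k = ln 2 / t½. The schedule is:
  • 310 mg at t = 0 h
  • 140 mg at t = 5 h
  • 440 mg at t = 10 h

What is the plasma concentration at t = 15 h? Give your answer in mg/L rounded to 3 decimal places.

k = ln 2 / 12 = 0.05776 per h
Dose 1 (310 mg at t=0 h): 310·exp(−0.05776·15) = 130.339 mg/L
Dose 2 (140 mg at t=5 h): 140·exp(−0.05776·10) = 78.572 mg/L
Dose 3 (440 mg at t=10 h): 440·exp(−0.05776·5) = 329.628 mg/L
C(15) = 130.339 + 78.572 + 329.628 = 538.539 mg/L

538.539 mg/L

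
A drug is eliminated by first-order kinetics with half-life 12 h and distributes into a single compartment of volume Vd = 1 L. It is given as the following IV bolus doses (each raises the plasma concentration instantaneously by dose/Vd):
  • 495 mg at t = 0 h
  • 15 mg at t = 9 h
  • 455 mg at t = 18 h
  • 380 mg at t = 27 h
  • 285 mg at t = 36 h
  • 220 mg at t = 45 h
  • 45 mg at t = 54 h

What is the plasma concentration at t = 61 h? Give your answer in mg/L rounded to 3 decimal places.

291.213 mg/L

k = ln 2 / 12 = 0.05776 per h
Dose 1 (495 mg at t=0 h): 495·exp(−0.05776·61) = 14.601 mg/L
Dose 2 (15 mg at t=9 h): 15·exp(−0.05776·52) = 0.744 mg/L
Dose 3 (455 mg at t=18 h): 455·exp(−0.05776·43) = 37.960 mg/L
Dose 4 (380 mg at t=27 h): 380·exp(−0.05776·34) = 53.317 mg/L
Dose 5 (285 mg at t=36 h): 285·exp(−0.05776·25) = 67.251 mg/L
Dose 6 (220 mg at t=45 h): 220·exp(−0.05776·16) = 87.307 mg/L
Dose 7 (45 mg at t=54 h): 45·exp(−0.05776·7) = 30.034 mg/L
C(61) = 14.601 + 0.744 + 37.960 + 53.317 + 67.251 + 87.307 + 30.034 = 291.213 mg/L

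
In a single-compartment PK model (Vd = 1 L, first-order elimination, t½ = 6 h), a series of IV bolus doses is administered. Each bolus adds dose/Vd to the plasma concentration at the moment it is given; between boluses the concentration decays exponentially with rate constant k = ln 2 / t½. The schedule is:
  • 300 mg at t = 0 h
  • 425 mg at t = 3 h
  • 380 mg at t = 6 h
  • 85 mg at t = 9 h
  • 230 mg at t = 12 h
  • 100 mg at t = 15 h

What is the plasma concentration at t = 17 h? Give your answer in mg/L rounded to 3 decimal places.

475.242 mg/L

k = ln 2 / 6 = 0.11552 per h
Dose 1 (300 mg at t=0 h): 300·exp(−0.11552·17) = 42.092 mg/L
Dose 2 (425 mg at t=3 h): 425·exp(−0.11552·14) = 84.331 mg/L
Dose 3 (380 mg at t=6 h): 380·exp(−0.11552·11) = 106.634 mg/L
Dose 4 (85 mg at t=9 h): 85·exp(−0.11552·8) = 33.732 mg/L
Dose 5 (230 mg at t=12 h): 230·exp(−0.11552·5) = 129.083 mg/L
Dose 6 (100 mg at t=15 h): 100·exp(−0.11552·2) = 79.370 mg/L
C(17) = 42.092 + 84.331 + 106.634 + 33.732 + 129.083 + 79.370 = 475.242 mg/L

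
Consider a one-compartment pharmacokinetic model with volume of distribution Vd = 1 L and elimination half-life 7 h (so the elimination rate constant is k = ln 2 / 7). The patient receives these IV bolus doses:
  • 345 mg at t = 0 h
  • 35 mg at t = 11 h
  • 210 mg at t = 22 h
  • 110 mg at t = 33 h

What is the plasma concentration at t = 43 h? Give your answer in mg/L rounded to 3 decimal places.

k = ln 2 / 7 = 0.09902 per h
Dose 1 (345 mg at t=0 h): 345·exp(−0.09902·43) = 4.882 mg/L
Dose 2 (35 mg at t=11 h): 35·exp(−0.09902·32) = 1.472 mg/L
Dose 3 (210 mg at t=22 h): 210·exp(−0.09902·21) = 26.250 mg/L
Dose 4 (110 mg at t=33 h): 110·exp(−0.09902·10) = 40.865 mg/L
C(43) = 4.882 + 1.472 + 26.250 + 40.865 = 73.469 mg/L

73.469 mg/L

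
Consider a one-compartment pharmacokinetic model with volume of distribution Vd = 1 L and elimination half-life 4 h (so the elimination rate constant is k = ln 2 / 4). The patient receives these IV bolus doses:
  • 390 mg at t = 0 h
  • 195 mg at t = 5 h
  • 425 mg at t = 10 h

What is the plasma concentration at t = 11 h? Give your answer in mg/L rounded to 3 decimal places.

k = ln 2 / 4 = 0.17329 per h
Dose 1 (390 mg at t=0 h): 390·exp(−0.17329·11) = 57.974 mg/L
Dose 2 (195 mg at t=5 h): 195·exp(−0.17329·6) = 68.943 mg/L
Dose 3 (425 mg at t=10 h): 425·exp(−0.17329·1) = 357.381 mg/L
C(11) = 57.974 + 68.943 + 357.381 = 484.298 mg/L

484.298 mg/L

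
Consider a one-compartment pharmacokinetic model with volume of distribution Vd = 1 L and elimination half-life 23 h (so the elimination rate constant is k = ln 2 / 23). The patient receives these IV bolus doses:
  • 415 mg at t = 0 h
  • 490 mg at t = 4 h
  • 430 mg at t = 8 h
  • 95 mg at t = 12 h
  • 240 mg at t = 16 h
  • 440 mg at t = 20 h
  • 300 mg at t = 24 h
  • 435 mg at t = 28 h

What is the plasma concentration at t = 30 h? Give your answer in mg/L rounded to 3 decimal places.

k = ln 2 / 23 = 0.03014 per h
Dose 1 (415 mg at t=0 h): 415·exp(−0.03014·30) = 168.035 mg/L
Dose 2 (490 mg at t=4 h): 490·exp(−0.03014·26) = 223.821 mg/L
Dose 3 (430 mg at t=8 h): 430·exp(−0.03014·22) = 221.578 mg/L
Dose 4 (95 mg at t=12 h): 95·exp(−0.03014·18) = 55.225 mg/L
Dose 5 (240 mg at t=16 h): 240·exp(−0.03014·14) = 157.389 mg/L
Dose 6 (440 mg at t=20 h): 440·exp(−0.03014·10) = 325.514 mg/L
Dose 7 (300 mg at t=24 h): 300·exp(−0.03014·6) = 250.375 mg/L
Dose 8 (435 mg at t=28 h): 435·exp(−0.03014·2) = 409.555 mg/L
C(30) = 168.035 + 223.821 + 221.578 + 55.225 + 157.389 + 325.514 + 250.375 + 409.555 = 1811.494 mg/L

1811.494 mg/L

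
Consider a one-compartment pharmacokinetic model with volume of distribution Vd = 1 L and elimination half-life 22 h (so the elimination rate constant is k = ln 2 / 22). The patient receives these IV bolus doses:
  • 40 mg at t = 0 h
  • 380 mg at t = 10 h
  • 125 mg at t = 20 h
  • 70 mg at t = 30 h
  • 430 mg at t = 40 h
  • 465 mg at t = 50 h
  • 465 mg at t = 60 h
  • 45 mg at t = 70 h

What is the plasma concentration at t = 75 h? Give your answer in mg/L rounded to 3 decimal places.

774.427 mg/L

k = ln 2 / 22 = 0.03151 per h
Dose 1 (40 mg at t=0 h): 40·exp(−0.03151·75) = 3.765 mg/L
Dose 2 (380 mg at t=10 h): 380·exp(−0.03151·65) = 49.020 mg/L
Dose 3 (125 mg at t=20 h): 125·exp(−0.03151·55) = 22.097 mg/L
Dose 4 (70 mg at t=30 h): 70·exp(−0.03151·45) = 16.957 mg/L
Dose 5 (430 mg at t=40 h): 430·exp(−0.03151·35) = 142.744 mg/L
Dose 6 (465 mg at t=50 h): 465·exp(−0.03151·25) = 211.531 mg/L
Dose 7 (465 mg at t=60 h): 465·exp(−0.03151·15) = 289.871 mg/L
Dose 8 (45 mg at t=70 h): 45·exp(−0.03151·5) = 38.441 mg/L
C(75) = 3.765 + 49.020 + 22.097 + 16.957 + 142.744 + 211.531 + 289.871 + 38.441 = 774.427 mg/L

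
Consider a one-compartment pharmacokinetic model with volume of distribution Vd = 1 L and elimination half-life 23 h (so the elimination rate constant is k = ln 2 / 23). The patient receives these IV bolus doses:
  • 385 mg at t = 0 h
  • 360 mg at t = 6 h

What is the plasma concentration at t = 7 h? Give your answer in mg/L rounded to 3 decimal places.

661.089 mg/L

k = ln 2 / 23 = 0.03014 per h
Dose 1 (385 mg at t=0 h): 385·exp(−0.03014·7) = 311.776 mg/L
Dose 2 (360 mg at t=6 h): 360·exp(−0.03014·1) = 349.313 mg/L
C(7) = 311.776 + 349.313 = 661.089 mg/L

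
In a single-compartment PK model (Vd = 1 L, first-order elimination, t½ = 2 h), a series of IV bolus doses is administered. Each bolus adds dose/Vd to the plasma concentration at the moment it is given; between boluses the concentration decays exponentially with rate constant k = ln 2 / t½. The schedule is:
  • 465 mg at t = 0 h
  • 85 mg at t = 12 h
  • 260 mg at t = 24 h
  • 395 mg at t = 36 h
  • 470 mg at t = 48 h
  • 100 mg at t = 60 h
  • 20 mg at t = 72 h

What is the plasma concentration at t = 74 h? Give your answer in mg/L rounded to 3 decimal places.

k = ln 2 / 2 = 0.34657 per h
Dose 1 (465 mg at t=0 h): 465·exp(−0.34657·74) = 0.000 mg/L
Dose 2 (85 mg at t=12 h): 85·exp(−0.34657·62) = 0.000 mg/L
Dose 3 (260 mg at t=24 h): 260·exp(−0.34657·50) = 0.000 mg/L
Dose 4 (395 mg at t=36 h): 395·exp(−0.34657·38) = 0.001 mg/L
Dose 5 (470 mg at t=48 h): 470·exp(−0.34657·26) = 0.057 mg/L
Dose 6 (100 mg at t=60 h): 100·exp(−0.34657·14) = 0.781 mg/L
Dose 7 (20 mg at t=72 h): 20·exp(−0.34657·2) = 10.000 mg/L
C(74) = 0.000 + 0.000 + 0.000 + 0.001 + 0.057 + 0.781 + 10.000 = 10.839 mg/L

10.839 mg/L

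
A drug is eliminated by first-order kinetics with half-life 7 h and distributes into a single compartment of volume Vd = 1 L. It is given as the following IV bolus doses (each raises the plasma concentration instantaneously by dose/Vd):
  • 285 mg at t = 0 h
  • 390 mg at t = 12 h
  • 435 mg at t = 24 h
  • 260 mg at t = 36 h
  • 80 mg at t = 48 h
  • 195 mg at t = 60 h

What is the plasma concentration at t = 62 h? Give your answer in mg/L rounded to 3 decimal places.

213.249 mg/L

k = ln 2 / 7 = 0.09902 per h
Dose 1 (285 mg at t=0 h): 285·exp(−0.09902·62) = 0.615 mg/L
Dose 2 (390 mg at t=12 h): 390·exp(−0.09902·50) = 2.760 mg/L
Dose 3 (435 mg at t=24 h): 435·exp(−0.09902·38) = 10.100 mg/L
Dose 4 (260 mg at t=36 h): 260·exp(−0.09902·26) = 19.809 mg/L
Dose 5 (80 mg at t=48 h): 80·exp(−0.09902·14) = 20.000 mg/L
Dose 6 (195 mg at t=60 h): 195·exp(−0.09902·2) = 159.965 mg/L
C(62) = 0.615 + 2.760 + 10.100 + 19.809 + 20.000 + 159.965 = 213.249 mg/L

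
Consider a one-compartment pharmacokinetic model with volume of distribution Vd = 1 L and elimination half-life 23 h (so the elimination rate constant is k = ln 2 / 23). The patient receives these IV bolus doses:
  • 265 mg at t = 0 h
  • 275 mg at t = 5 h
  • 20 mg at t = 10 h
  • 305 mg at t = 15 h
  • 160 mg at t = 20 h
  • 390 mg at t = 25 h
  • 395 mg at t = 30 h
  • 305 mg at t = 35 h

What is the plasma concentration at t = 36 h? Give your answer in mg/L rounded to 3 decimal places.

1373.057 mg/L

k = ln 2 / 23 = 0.03014 per h
Dose 1 (265 mg at t=0 h): 265·exp(−0.03014·36) = 89.551 mg/L
Dose 2 (275 mg at t=5 h): 275·exp(−0.03014·31) = 108.043 mg/L
Dose 3 (20 mg at t=10 h): 20·exp(−0.03014·26) = 9.136 mg/L
Dose 4 (305 mg at t=15 h): 305·exp(−0.03014·21) = 161.974 mg/L
Dose 5 (160 mg at t=20 h): 160·exp(−0.03014·16) = 98.789 mg/L
Dose 6 (390 mg at t=25 h): 390·exp(−0.03014·11) = 279.959 mg/L
Dose 7 (395 mg at t=30 h): 395·exp(−0.03014·6) = 329.661 mg/L
Dose 8 (305 mg at t=35 h): 305·exp(−0.03014·1) = 295.945 mg/L
C(36) = 89.551 + 108.043 + 9.136 + 161.974 + 98.789 + 279.959 + 329.661 + 295.945 = 1373.057 mg/L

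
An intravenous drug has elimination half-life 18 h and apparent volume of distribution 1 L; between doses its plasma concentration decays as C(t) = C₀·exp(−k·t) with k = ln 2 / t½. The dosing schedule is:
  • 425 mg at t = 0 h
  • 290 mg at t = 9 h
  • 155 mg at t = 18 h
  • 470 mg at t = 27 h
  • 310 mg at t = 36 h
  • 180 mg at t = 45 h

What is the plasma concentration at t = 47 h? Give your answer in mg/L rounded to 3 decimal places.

774.618 mg/L

k = ln 2 / 18 = 0.03851 per h
Dose 1 (425 mg at t=0 h): 425·exp(−0.03851·47) = 69.561 mg/L
Dose 2 (290 mg at t=9 h): 290·exp(−0.03851·38) = 67.126 mg/L
Dose 3 (155 mg at t=18 h): 155·exp(−0.03851·29) = 50.739 mg/L
Dose 4 (470 mg at t=27 h): 470·exp(−0.03851·20) = 217.581 mg/L
Dose 5 (310 mg at t=36 h): 310·exp(−0.03851·11) = 202.955 mg/L
Dose 6 (180 mg at t=45 h): 180·exp(−0.03851·2) = 166.657 mg/L
C(47) = 69.561 + 67.126 + 50.739 + 217.581 + 202.955 + 166.657 = 774.618 mg/L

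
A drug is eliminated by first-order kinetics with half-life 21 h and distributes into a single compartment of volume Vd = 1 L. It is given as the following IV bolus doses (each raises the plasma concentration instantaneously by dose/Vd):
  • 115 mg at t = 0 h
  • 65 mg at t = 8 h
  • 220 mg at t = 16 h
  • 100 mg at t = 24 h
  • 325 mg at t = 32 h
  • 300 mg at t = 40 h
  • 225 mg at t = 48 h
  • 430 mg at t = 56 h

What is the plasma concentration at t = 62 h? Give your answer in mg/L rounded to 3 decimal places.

862.871 mg/L

k = ln 2 / 21 = 0.03301 per h
Dose 1 (115 mg at t=0 h): 115·exp(−0.03301·62) = 14.857 mg/L
Dose 2 (65 mg at t=8 h): 65·exp(−0.03301·54) = 10.935 mg/L
Dose 3 (220 mg at t=16 h): 220·exp(−0.03301·46) = 48.197 mg/L
Dose 4 (100 mg at t=24 h): 100·exp(−0.03301·38) = 28.529 mg/L
Dose 5 (325 mg at t=32 h): 325·exp(−0.03301·30) = 120.737 mg/L
Dose 6 (300 mg at t=40 h): 300·exp(−0.03301·22) = 145.130 mg/L
Dose 7 (225 mg at t=48 h): 225·exp(−0.03301·14) = 141.741 mg/L
Dose 8 (430 mg at t=56 h): 430·exp(−0.03301·6) = 352.744 mg/L
C(62) = 14.857 + 10.935 + 48.197 + 28.529 + 120.737 + 145.130 + 141.741 + 352.744 = 862.871 mg/L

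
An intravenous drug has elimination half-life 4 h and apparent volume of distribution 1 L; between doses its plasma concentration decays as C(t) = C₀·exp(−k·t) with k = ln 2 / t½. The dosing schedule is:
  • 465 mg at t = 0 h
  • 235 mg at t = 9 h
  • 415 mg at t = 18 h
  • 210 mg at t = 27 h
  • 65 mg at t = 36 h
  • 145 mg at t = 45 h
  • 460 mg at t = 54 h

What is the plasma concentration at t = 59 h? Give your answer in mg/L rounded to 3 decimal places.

208.649 mg/L

k = ln 2 / 4 = 0.17329 per h
Dose 1 (465 mg at t=0 h): 465·exp(−0.17329·59) = 0.017 mg/L
Dose 2 (235 mg at t=9 h): 235·exp(−0.17329·50) = 0.041 mg/L
Dose 3 (415 mg at t=18 h): 415·exp(−0.17329·41) = 0.341 mg/L
Dose 4 (210 mg at t=27 h): 210·exp(−0.17329·32) = 0.820 mg/L
Dose 5 (65 mg at t=36 h): 65·exp(−0.17329·23) = 1.208 mg/L
Dose 6 (145 mg at t=45 h): 145·exp(−0.17329·14) = 12.816 mg/L
Dose 7 (460 mg at t=54 h): 460·exp(−0.17329·5) = 193.406 mg/L
C(59) = 0.017 + 0.041 + 0.341 + 0.820 + 1.208 + 12.816 + 193.406 = 208.649 mg/L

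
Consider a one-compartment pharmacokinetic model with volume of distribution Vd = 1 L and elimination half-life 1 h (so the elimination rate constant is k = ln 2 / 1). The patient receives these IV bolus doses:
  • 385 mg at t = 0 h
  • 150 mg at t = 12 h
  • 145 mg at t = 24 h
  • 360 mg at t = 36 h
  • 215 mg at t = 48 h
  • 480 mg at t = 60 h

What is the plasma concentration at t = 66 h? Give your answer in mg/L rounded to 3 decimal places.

k = ln 2 / 1 = 0.69315 per h
Dose 1 (385 mg at t=0 h): 385·exp(−0.69315·66) = 0.000 mg/L
Dose 2 (150 mg at t=12 h): 150·exp(−0.69315·54) = 0.000 mg/L
Dose 3 (145 mg at t=24 h): 145·exp(−0.69315·42) = 0.000 mg/L
Dose 4 (360 mg at t=36 h): 360·exp(−0.69315·30) = 0.000 mg/L
Dose 5 (215 mg at t=48 h): 215·exp(−0.69315·18) = 0.001 mg/L
Dose 6 (480 mg at t=60 h): 480·exp(−0.69315·6) = 7.500 mg/L
C(66) = 0.000 + 0.000 + 0.000 + 0.000 + 0.001 + 7.500 = 7.501 mg/L

7.501 mg/L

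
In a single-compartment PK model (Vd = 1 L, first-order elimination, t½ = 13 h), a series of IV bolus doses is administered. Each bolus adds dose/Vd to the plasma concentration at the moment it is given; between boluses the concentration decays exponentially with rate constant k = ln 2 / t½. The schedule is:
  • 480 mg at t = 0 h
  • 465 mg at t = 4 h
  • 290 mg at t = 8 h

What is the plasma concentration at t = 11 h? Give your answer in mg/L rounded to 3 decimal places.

k = ln 2 / 13 = 0.05332 per h
Dose 1 (480 mg at t=0 h): 480·exp(−0.05332·11) = 267.008 mg/L
Dose 2 (465 mg at t=4 h): 465·exp(−0.05332·7) = 320.155 mg/L
Dose 3 (290 mg at t=8 h): 290·exp(−0.05332·3) = 247.132 mg/L
C(11) = 267.008 + 320.155 + 247.132 = 834.295 mg/L

834.295 mg/L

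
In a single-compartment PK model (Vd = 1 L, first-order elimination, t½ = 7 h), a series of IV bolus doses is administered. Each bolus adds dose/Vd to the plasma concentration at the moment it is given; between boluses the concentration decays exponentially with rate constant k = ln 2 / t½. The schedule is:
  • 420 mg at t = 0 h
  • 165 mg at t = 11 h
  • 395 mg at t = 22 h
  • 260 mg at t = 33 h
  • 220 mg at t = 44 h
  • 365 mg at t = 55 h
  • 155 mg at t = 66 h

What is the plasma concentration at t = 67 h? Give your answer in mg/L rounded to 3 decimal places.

k = ln 2 / 7 = 0.09902 per h
Dose 1 (420 mg at t=0 h): 420·exp(−0.09902·67) = 0.552 mg/L
Dose 2 (165 mg at t=11 h): 165·exp(−0.09902·56) = 0.645 mg/L
Dose 3 (395 mg at t=22 h): 395·exp(−0.09902·45) = 4.586 mg/L
Dose 4 (260 mg at t=33 h): 260·exp(−0.09902·34) = 8.971 mg/L
Dose 5 (220 mg at t=44 h): 220·exp(−0.09902·23) = 22.559 mg/L
Dose 6 (365 mg at t=55 h): 365·exp(−0.09902·12) = 111.235 mg/L
Dose 7 (155 mg at t=66 h): 155·exp(−0.09902·1) = 140.387 mg/L
C(67) = 0.552 + 0.645 + 4.586 + 8.971 + 22.559 + 111.235 + 140.387 = 288.934 mg/L

288.934 mg/L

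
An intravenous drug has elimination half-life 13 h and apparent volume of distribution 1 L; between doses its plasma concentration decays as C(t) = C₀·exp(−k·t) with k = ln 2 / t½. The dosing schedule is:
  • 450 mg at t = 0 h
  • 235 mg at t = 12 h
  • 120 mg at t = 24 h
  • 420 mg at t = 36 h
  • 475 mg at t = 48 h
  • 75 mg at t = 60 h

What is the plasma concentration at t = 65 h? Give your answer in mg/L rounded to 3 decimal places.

k = ln 2 / 13 = 0.05332 per h
Dose 1 (450 mg at t=0 h): 450·exp(−0.05332·65) = 14.062 mg/L
Dose 2 (235 mg at t=12 h): 235·exp(−0.05332·53) = 13.925 mg/L
Dose 3 (120 mg at t=24 h): 120·exp(−0.05332·41) = 13.483 mg/L
Dose 4 (420 mg at t=36 h): 420·exp(−0.05332·29) = 89.479 mg/L
Dose 5 (475 mg at t=48 h): 475·exp(−0.05332·17) = 191.884 mg/L
Dose 6 (75 mg at t=60 h): 75·exp(−0.05332·5) = 57.449 mg/L
C(65) = 14.062 + 13.925 + 13.483 + 89.479 + 191.884 + 57.449 = 380.282 mg/L

380.282 mg/L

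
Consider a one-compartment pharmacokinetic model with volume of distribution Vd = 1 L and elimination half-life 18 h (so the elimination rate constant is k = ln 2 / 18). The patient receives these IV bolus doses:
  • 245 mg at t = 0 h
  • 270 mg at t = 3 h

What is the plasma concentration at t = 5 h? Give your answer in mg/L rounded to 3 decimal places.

452.077 mg/L

k = ln 2 / 18 = 0.03851 per h
Dose 1 (245 mg at t=0 h): 245·exp(−0.03851·5) = 202.091 mg/L
Dose 2 (270 mg at t=3 h): 270·exp(−0.03851·2) = 249.986 mg/L
C(5) = 202.091 + 249.986 = 452.077 mg/L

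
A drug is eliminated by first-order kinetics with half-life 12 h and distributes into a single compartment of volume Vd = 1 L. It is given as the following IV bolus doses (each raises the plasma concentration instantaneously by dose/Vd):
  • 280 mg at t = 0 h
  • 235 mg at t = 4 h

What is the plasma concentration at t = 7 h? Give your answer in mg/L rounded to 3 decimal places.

k = ln 2 / 12 = 0.05776 per h
Dose 1 (280 mg at t=0 h): 280·exp(−0.05776·7) = 186.878 mg/L
Dose 2 (235 mg at t=4 h): 235·exp(−0.05776·3) = 197.611 mg/L
C(7) = 186.878 + 197.611 = 384.488 mg/L

384.488 mg/L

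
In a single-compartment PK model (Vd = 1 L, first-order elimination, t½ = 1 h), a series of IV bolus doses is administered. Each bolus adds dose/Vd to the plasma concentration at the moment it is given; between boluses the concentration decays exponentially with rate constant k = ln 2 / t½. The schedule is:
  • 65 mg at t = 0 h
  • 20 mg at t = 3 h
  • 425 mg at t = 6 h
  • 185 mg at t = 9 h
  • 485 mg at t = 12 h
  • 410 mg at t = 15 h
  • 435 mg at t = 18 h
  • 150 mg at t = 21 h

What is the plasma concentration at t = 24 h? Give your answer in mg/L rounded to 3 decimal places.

k = ln 2 / 1 = 0.69315 per h
Dose 1 (65 mg at t=0 h): 65·exp(−0.69315·24) = 0.000 mg/L
Dose 2 (20 mg at t=3 h): 20·exp(−0.69315·21) = 0.000 mg/L
Dose 3 (425 mg at t=6 h): 425·exp(−0.69315·18) = 0.002 mg/L
Dose 4 (185 mg at t=9 h): 185·exp(−0.69315·15) = 0.006 mg/L
Dose 5 (485 mg at t=12 h): 485·exp(−0.69315·12) = 0.118 mg/L
Dose 6 (410 mg at t=15 h): 410·exp(−0.69315·9) = 0.801 mg/L
Dose 7 (435 mg at t=18 h): 435·exp(−0.69315·6) = 6.797 mg/L
Dose 8 (150 mg at t=21 h): 150·exp(−0.69315·3) = 18.750 mg/L
C(24) = 0.000 + 0.000 + 0.002 + 0.006 + 0.118 + 0.801 + 6.797 + 18.750 = 26.473 mg/L

26.473 mg/L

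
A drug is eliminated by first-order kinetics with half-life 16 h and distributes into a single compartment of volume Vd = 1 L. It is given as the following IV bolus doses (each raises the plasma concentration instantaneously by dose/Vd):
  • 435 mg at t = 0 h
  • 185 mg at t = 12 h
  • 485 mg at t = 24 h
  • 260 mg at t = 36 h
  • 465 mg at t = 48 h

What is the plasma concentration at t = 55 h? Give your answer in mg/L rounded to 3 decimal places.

k = ln 2 / 16 = 0.04332 per h
Dose 1 (435 mg at t=0 h): 435·exp(−0.04332·55) = 40.151 mg/L
Dose 2 (185 mg at t=12 h): 185·exp(−0.04332·43) = 28.718 mg/L
Dose 3 (485 mg at t=24 h): 485·exp(−0.04332·31) = 126.618 mg/L
Dose 4 (260 mg at t=36 h): 260·exp(−0.04332·19) = 114.156 mg/L
Dose 5 (465 mg at t=48 h): 465·exp(−0.04332·7) = 343.362 mg/L
C(55) = 40.151 + 28.718 + 126.618 + 114.156 + 343.362 = 653.006 mg/L

653.006 mg/L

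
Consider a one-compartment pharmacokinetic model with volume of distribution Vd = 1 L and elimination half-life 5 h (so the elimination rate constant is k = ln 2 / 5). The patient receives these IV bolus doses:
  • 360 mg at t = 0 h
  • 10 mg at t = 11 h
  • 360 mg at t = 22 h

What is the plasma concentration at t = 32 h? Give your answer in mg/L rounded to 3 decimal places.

94.807 mg/L

k = ln 2 / 5 = 0.13863 per h
Dose 1 (360 mg at t=0 h): 360·exp(−0.13863·32) = 4.263 mg/L
Dose 2 (10 mg at t=11 h): 10·exp(−0.13863·21) = 0.544 mg/L
Dose 3 (360 mg at t=22 h): 360·exp(−0.13863·10) = 90.000 mg/L
C(32) = 4.263 + 0.544 + 90.000 = 94.807 mg/L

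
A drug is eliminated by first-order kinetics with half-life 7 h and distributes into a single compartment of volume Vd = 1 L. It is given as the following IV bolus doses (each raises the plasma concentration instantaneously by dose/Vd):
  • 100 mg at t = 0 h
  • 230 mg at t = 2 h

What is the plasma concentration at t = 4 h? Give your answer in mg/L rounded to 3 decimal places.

255.972 mg/L

k = ln 2 / 7 = 0.09902 per h
Dose 1 (100 mg at t=0 h): 100·exp(−0.09902·4) = 67.295 mg/L
Dose 2 (230 mg at t=2 h): 230·exp(−0.09902·2) = 188.677 mg/L
C(4) = 67.295 + 188.677 = 255.972 mg/L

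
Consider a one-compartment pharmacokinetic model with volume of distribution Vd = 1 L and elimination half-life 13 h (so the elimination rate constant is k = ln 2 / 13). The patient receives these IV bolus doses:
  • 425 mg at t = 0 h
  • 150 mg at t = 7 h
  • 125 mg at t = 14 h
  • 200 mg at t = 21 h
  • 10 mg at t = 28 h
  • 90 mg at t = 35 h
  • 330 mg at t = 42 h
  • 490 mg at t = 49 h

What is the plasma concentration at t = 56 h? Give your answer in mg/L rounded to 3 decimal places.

k = ln 2 / 13 = 0.05332 per h
Dose 1 (425 mg at t=0 h): 425·exp(−0.05332·56) = 21.461 mg/L
Dose 2 (150 mg at t=7 h): 150·exp(−0.05332·49) = 11.001 mg/L
Dose 3 (125 mg at t=14 h): 125·exp(−0.05332·42) = 13.315 mg/L
Dose 4 (200 mg at t=21 h): 200·exp(−0.05332·35) = 30.943 mg/L
Dose 5 (10 mg at t=28 h): 10·exp(−0.05332·28) = 2.247 mg/L
Dose 6 (90 mg at t=35 h): 90·exp(−0.05332·21) = 29.374 mg/L
Dose 7 (330 mg at t=42 h): 330·exp(−0.05332·14) = 156.433 mg/L
Dose 8 (490 mg at t=49 h): 490·exp(−0.05332·7) = 337.367 mg/L
C(56) = 21.461 + 11.001 + 13.315 + 30.943 + 2.247 + 29.374 + 156.433 + 337.367 = 602.142 mg/L

602.142 mg/L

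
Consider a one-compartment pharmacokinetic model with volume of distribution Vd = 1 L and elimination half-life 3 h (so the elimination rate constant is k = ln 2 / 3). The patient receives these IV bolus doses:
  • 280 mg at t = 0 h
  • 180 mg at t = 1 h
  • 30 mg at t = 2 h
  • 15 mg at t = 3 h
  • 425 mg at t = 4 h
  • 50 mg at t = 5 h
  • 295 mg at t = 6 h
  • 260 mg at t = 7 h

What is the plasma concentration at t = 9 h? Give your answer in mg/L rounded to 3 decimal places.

k = ln 2 / 3 = 0.23105 per h
Dose 1 (280 mg at t=0 h): 280·exp(−0.23105·9) = 35.000 mg/L
Dose 2 (180 mg at t=1 h): 180·exp(−0.23105·8) = 28.348 mg/L
Dose 3 (30 mg at t=2 h): 30·exp(−0.23105·7) = 5.953 mg/L
Dose 4 (15 mg at t=3 h): 15·exp(−0.23105·6) = 3.750 mg/L
Dose 5 (425 mg at t=4 h): 425·exp(−0.23105·5) = 133.867 mg/L
Dose 6 (50 mg at t=5 h): 50·exp(−0.23105·4) = 19.843 mg/L
Dose 7 (295 mg at t=6 h): 295·exp(−0.23105·3) = 147.500 mg/L
Dose 8 (260 mg at t=7 h): 260·exp(−0.23105·2) = 163.790 mg/L
C(9) = 35.000 + 28.348 + 5.953 + 3.750 + 133.867 + 19.843 + 147.500 + 163.790 = 538.050 mg/L

538.050 mg/L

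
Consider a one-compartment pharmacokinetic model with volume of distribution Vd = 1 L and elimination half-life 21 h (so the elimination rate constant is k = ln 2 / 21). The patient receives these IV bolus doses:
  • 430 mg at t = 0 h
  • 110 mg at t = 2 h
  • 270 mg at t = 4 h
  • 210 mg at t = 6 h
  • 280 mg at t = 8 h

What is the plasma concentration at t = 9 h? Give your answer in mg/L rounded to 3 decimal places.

k = ln 2 / 21 = 0.03301 per h
Dose 1 (430 mg at t=0 h): 430·exp(−0.03301·9) = 319.489 mg/L
Dose 2 (110 mg at t=2 h): 110·exp(−0.03301·7) = 87.307 mg/L
Dose 3 (270 mg at t=4 h): 270·exp(−0.03301·5) = 228.923 mg/L
Dose 4 (210 mg at t=6 h): 210·exp(−0.03301·3) = 190.202 mg/L
Dose 5 (280 mg at t=8 h): 280·exp(−0.03301·1) = 270.909 mg/L
C(9) = 319.489 + 87.307 + 228.923 + 190.202 + 270.909 = 1096.830 mg/L

1096.830 mg/L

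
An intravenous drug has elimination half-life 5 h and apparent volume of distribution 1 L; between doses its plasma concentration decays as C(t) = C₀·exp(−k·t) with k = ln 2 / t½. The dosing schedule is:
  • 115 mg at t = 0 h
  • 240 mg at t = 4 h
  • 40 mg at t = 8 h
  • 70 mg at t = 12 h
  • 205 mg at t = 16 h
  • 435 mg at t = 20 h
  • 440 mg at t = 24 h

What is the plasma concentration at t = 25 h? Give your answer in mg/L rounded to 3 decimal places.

k = ln 2 / 5 = 0.13863 per h
Dose 1 (115 mg at t=0 h): 115·exp(−0.13863·25) = 3.594 mg/L
Dose 2 (240 mg at t=4 h): 240·exp(−0.13863·21) = 13.058 mg/L
Dose 3 (40 mg at t=8 h): 40·exp(−0.13863·17) = 3.789 mg/L
Dose 4 (70 mg at t=12 h): 70·exp(−0.13863·13) = 11.546 mg/L
Dose 5 (205 mg at t=16 h): 205·exp(−0.13863·9) = 58.871 mg/L
Dose 6 (435 mg at t=20 h): 435·exp(−0.13863·5) = 217.500 mg/L
Dose 7 (440 mg at t=24 h): 440·exp(−0.13863·1) = 383.042 mg/L
C(25) = 3.594 + 13.058 + 3.789 + 11.546 + 58.871 + 217.500 + 383.042 = 691.400 mg/L

691.400 mg/L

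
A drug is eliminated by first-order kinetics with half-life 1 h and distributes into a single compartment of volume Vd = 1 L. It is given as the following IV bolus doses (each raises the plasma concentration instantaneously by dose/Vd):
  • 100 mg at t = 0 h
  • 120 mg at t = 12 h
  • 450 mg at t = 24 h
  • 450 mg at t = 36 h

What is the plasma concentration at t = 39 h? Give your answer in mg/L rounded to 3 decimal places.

k = ln 2 / 1 = 0.69315 per h
Dose 1 (100 mg at t=0 h): 100·exp(−0.69315·39) = 0.000 mg/L
Dose 2 (120 mg at t=12 h): 120·exp(−0.69315·27) = 0.000 mg/L
Dose 3 (450 mg at t=24 h): 450·exp(−0.69315·15) = 0.014 mg/L
Dose 4 (450 mg at t=36 h): 450·exp(−0.69315·3) = 56.250 mg/L
C(39) = 0.000 + 0.000 + 0.014 + 56.250 = 56.264 mg/L

56.264 mg/L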